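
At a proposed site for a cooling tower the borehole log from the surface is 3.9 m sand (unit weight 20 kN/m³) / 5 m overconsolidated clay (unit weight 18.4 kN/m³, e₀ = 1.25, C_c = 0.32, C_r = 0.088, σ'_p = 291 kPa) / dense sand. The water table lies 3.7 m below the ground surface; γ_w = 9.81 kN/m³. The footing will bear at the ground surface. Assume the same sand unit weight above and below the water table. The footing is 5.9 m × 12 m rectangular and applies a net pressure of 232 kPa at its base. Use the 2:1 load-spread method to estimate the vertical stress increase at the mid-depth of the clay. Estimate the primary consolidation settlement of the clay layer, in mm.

Mid-depth of clay below the ground surface: z = 3.9 + 5/2 = 6.4 m.
Total vertical stress at mid-clay: σ_v = 20×3.9 + 18.4×2.5 = 124 kPa.
Pore pressure: u = 9.81×(6.4 − 3.7) = 26.487 kPa.
Initial effective stress: σ'_0 = σ_v − u = 124 − 26.487 = 97.513 kPa.
Stress increase at mid-clay by the 2:1 spreading method:
Δσ = qBL/((B+z)(L+z)) = 232×5.9×12/((5.9+6.4)(12+6.4)) = 72.577 kPa
Final effective stress: σ'_f = 97.513 + 72.577 = 170.09 kPa.
σ'_f = 170.09 ≤ σ'_p = 291 kPa, so the clay remains overconsolidated and only the recompression index applies:
S_c = C_r·H/(1+e₀)·log₁₀(σ'_f/σ'_0) = 0.088×5/2.25×log₁₀(170.09/97.513)
    = 0.19555 × 0.24162 = 0.04725 m

S_c ≈ 47.2 mm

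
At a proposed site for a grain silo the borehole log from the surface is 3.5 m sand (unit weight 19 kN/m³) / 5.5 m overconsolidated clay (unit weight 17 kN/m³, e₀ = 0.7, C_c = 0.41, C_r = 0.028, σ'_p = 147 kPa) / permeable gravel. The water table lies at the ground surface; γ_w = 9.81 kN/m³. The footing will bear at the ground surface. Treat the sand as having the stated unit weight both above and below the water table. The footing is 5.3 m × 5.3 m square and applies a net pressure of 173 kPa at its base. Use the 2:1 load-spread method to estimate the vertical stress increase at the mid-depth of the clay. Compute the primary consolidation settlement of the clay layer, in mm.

Mid-depth of clay below the ground surface: z = 3.5 + 5.5/2 = 6.25 m.
Total vertical stress at mid-clay: σ_v = 19×3.5 + 17×2.75 = 113.25 kPa.
Pore pressure: u = 9.81×(6.25 − 0) = 61.312 kPa.
Initial effective stress: σ'_0 = σ_v − u = 113.25 − 61.312 = 51.938 kPa.
Stress increase at mid-clay by the 2:1 spreading method:
Δσ = qBL/((B+z)(L+z)) = 173×5.3×5.3/((5.3+6.25)(5.3+6.25)) = 36.428 kPa
Final effective stress: σ'_f = 51.938 + 36.428 = 88.366 kPa.
σ'_f = 88.366 ≤ σ'_p = 147 kPa, so the clay remains overconsolidated and only the recompression index applies:
S_c = C_r·H/(1+e₀)·log₁₀(σ'_f/σ'_0) = 0.028×5.5/1.7×log₁₀(88.366/51.938)
    = 0.090588 × 0.2308 = 0.02091 m

S_c ≈ 20.9 mm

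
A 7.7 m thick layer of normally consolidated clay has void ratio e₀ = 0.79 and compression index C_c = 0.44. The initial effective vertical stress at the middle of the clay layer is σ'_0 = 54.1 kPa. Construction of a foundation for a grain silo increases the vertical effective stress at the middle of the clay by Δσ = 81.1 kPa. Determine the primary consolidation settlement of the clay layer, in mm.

Final effective stress: σ'_f = σ'_0 + Δσ = 54.1 + 81.1 = 135.2 kPa.
Normally consolidated clay, so the full stress increment lies on the virgin compression line:
S_c = C_c·H/(1+e₀)·log₁₀(σ'_f/σ'_0) = 0.44×7.7/(1+0.79)×log₁₀(135.2/54.1)
    = 1.8927 × 0.39778 = 0.7529 m

S_c ≈ 753 mm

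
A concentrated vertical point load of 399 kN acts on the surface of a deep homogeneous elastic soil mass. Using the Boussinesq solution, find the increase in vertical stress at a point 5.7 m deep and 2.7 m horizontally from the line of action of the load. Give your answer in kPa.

Boussinesq vertical stress below a point load on an elastic half-space:
Δσ_z = 3P/(2πz²) · [1 + (r/z)²]^(−5/2)
r/z = 2.7/5.7 = 0.47368; [1+(r/z)²]^(−5/2) = 0.60285.
Δσ_z = 3×399/(2π×5.7²) × 0.60285 = 5.8636 × 0.60285 = 3.535 kPa

Δσ_z ≈ 3.53 kPa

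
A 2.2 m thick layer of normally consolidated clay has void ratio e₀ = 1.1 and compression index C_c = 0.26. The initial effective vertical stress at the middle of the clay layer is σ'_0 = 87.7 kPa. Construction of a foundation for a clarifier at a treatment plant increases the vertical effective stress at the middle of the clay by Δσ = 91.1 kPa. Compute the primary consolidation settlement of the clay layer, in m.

S_c ≈ 0.0843 m

Final effective stress: σ'_f = σ'_0 + Δσ = 87.7 + 91.1 = 178.8 kPa.
Normally consolidated clay, so the full stress increment lies on the virgin compression line:
S_c = C_c·H/(1+e₀)·log₁₀(σ'_f/σ'_0) = 0.26×2.2/(1+1.1)×log₁₀(178.8/87.7)
    = 0.27238 × 0.30937 = 0.08427 m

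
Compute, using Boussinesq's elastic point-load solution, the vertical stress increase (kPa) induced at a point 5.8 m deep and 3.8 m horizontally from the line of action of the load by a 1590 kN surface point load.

Boussinesq vertical stress below a point load on an elastic half-space:
Δσ_z = 3P/(2πz²) · [1 + (r/z)²]^(−5/2)
r/z = 3.8/5.8 = 0.65517; [1+(r/z)²]^(−5/2) = 0.40948.
Δσ_z = 3×1590/(2π×5.8²) × 0.40948 = 22.567 × 0.40948 = 9.241 kPa

Δσ_z ≈ 9.24 kPa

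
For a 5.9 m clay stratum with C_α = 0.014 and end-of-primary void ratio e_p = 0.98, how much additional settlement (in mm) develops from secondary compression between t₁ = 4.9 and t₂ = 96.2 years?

S_s ≈ 53.9 mm

Secondary compression: S_s = C_α·H/(1+e_p)·log₁₀(t₂/t₁)
S_s = 0.014×5.9/(1+0.98)×log₁₀(96.2/4.9)
    = 0.04172 × 1.293 = 0.05394 m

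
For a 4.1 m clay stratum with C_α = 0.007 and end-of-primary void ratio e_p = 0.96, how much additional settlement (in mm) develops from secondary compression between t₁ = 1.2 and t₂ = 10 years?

Secondary compression: S_s = C_α·H/(1+e_p)·log₁₀(t₂/t₁)
S_s = 0.007×4.1/(1+0.96)×log₁₀(10/1.2)
    = 0.01464 × 0.9208 = 0.01348 m

S_s ≈ 13.5 mm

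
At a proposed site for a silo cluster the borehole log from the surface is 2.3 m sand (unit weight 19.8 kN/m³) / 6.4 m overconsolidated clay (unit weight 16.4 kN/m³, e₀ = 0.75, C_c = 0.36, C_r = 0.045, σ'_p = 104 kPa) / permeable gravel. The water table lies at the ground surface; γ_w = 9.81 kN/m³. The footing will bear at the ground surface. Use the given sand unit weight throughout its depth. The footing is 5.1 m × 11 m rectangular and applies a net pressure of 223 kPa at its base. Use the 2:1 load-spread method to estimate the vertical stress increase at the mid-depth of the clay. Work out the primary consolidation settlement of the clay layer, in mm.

Mid-depth of clay below the ground surface: z = 2.3 + 6.4/2 = 5.5 m.
Total vertical stress at mid-clay: σ_v = 19.8×2.3 + 16.4×3.2 = 98.02 kPa.
Pore pressure: u = 9.81×(5.5 − 0) = 53.955 kPa.
Initial effective stress: σ'_0 = σ_v − u = 98.02 − 53.955 = 44.065 kPa.
Stress increase at mid-clay by the 2:1 spreading method:
Δσ = qBL/((B+z)(L+z)) = 223×5.1×11/((5.1+5.5)(11+5.5)) = 71.528 kPa
Final effective stress: σ'_f = 44.065 + 71.528 = 115.59 kPa.
σ'_f = 115.59 > σ'_p = 104 kPa, so the stress path crosses the preconsolidation pressure — recompression up to σ'_p, then virgin compression beyond:
S_c = H/(1+e₀)·[C_r·log₁₀(σ'_p/σ'_0) + C_c·log₁₀(σ'_f/σ'_p)]
    = 6.4/1.75 × [0.045×log₁₀(104/44.065) + 0.36×log₁₀(115.59/104)]
    = 3.6571 × [0.016782 + 0.016519] = 0.1218 m

S_c ≈ 122 mm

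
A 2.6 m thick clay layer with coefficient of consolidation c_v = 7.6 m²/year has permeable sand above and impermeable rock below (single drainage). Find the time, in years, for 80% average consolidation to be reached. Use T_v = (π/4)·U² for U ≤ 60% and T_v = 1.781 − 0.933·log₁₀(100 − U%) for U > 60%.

t ≈ 0.504 years

Drainage path length: H_d = H = 2.6 m (single drainage).
U > 60%: T_v = 1.781 − 0.933·log₁₀(100 − 80) = 0.56714.
t = T_v·H_d²/c_v = 0.56714×2.6²/7.6 = 0.5045 years.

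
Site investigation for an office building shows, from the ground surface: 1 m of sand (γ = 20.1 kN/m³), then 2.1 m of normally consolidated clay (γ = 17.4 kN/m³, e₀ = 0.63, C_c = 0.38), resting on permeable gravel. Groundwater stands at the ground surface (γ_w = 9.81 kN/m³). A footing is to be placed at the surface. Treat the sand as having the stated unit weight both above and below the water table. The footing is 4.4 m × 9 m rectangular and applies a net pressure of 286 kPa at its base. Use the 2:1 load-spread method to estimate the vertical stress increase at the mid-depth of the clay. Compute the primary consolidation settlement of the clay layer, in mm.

Mid-depth of clay below the ground surface: z = 1 + 2.1/2 = 2.05 m.
Total vertical stress at mid-clay: σ_v = 20.1×1 + 17.4×1.05 = 38.37 kPa.
Pore pressure: u = 9.81×(2.05 − 0) = 20.11 kPa.
Initial effective stress: σ'_0 = σ_v − u = 38.37 − 20.11 = 18.26 kPa.
Stress increase at mid-clay by the 2:1 spreading method:
Δσ = qBL/((B+z)(L+z)) = 286×4.4×9/((4.4+2.05)(9+2.05)) = 158.91 kPa
Final effective stress: σ'_f = σ'_0 + Δσ = 18.26 + 158.91 = 177.17 kPa.
Normally consolidated clay, so the full stress increment lies on the virgin compression line:
S_c = C_c·H/(1+e₀)·log₁₀(σ'_f/σ'_0) = 0.38×2.1/(1+0.63)×log₁₀(177.17/18.26)
    = 0.48957 × 0.98689 = 0.4832 m

S_c ≈ 483 mm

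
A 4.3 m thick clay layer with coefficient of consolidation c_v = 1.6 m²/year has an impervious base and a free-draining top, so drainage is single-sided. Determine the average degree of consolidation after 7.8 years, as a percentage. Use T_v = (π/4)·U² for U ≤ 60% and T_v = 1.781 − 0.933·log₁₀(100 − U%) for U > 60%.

U ≈ 84.7 %

Drainage path length: H_d = H = 4.3 m (single drainage).
T_v = c_v·t/H_d² = 1.6×7.8/4.3² = 0.67496.
T_v = 0.67496 corresponds to the U > 60% branch:
U = 1 − 10^((1.781 − T_v)/0.933)/100 = 0.8467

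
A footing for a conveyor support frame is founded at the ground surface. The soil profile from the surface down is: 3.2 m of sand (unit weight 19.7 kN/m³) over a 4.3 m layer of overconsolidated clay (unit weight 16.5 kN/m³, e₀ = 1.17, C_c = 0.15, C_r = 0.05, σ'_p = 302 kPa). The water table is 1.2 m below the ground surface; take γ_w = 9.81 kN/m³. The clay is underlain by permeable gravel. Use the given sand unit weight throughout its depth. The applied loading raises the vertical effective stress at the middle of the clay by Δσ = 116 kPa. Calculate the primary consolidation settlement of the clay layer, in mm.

Mid-depth of clay below the ground surface: z = 3.2 + 4.3/2 = 5.35 m.
Total vertical stress at mid-clay: σ_v = 19.7×3.2 + 16.5×2.15 = 98.515 kPa.
Pore pressure: u = 9.81×(5.35 − 1.2) = 40.712 kPa.
Initial effective stress: σ'_0 = σ_v − u = 98.515 − 40.712 = 57.803 kPa.
Final effective stress: σ'_f = 57.803 + 116 = 173.8 kPa.
σ'_f = 173.8 ≤ σ'_p = 302 kPa, so the clay remains overconsolidated and only the recompression index applies:
S_c = C_r·H/(1+e₀)·log₁₀(σ'_f/σ'_0) = 0.05×4.3/2.17×log₁₀(173.8/57.803)
    = 0.09908 × 0.4781 = 0.04737 m

S_c ≈ 47.4 mm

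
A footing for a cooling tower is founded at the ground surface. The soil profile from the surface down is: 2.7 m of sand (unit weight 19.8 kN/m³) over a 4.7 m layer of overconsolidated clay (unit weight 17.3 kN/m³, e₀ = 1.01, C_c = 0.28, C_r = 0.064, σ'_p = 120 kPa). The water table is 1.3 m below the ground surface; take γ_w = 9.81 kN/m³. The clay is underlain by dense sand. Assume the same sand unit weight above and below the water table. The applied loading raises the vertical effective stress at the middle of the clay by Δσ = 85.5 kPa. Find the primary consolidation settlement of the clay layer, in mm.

S_c ≈ 97.5 mm

Mid-depth of clay below the ground surface: z = 2.7 + 4.7/2 = 5.05 m.
Total vertical stress at mid-clay: σ_v = 19.8×2.7 + 17.3×2.35 = 94.115 kPa.
Pore pressure: u = 9.81×(5.05 − 1.3) = 36.788 kPa.
Initial effective stress: σ'_0 = σ_v − u = 94.115 − 36.788 = 57.327 kPa.
Final effective stress: σ'_f = 57.327 + 85.5 = 142.83 kPa.
σ'_f = 142.83 > σ'_p = 120 kPa, so the stress path crosses the preconsolidation pressure — recompression up to σ'_p, then virgin compression beyond:
S_c = H/(1+e₀)·[C_r·log₁₀(σ'_p/σ'_0) + C_c·log₁₀(σ'_f/σ'_p)]
    = 4.7/2.01 × [0.064×log₁₀(120/57.327) + 0.28×log₁₀(142.83/120)]
    = 2.3383 × [0.020533 + 0.021179] = 0.09754 m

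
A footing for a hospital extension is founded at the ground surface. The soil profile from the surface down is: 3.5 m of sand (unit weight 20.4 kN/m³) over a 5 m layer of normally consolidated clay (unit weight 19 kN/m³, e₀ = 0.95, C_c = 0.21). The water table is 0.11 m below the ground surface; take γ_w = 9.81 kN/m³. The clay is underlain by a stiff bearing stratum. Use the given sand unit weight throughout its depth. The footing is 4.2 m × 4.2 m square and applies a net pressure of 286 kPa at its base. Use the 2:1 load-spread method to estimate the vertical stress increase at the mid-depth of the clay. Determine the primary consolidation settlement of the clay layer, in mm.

S_c ≈ 137 mm

Mid-depth of clay below the ground surface: z = 3.5 + 5/2 = 6 m.
Total vertical stress at mid-clay: σ_v = 20.4×3.5 + 19×2.5 = 118.9 kPa.
Pore pressure: u = 9.81×(6 − 0.11) = 57.781 kPa.
Initial effective stress: σ'_0 = σ_v − u = 118.9 − 57.781 = 61.119 kPa.
Stress increase at mid-clay by the 2:1 spreading method:
Δσ = qBL/((B+z)(L+z)) = 286×4.2×4.2/((4.2+6)(4.2+6)) = 48.491 kPa
Final effective stress: σ'_f = σ'_0 + Δσ = 61.119 + 48.491 = 109.61 kPa.
Normally consolidated clay, so the full stress increment lies on the virgin compression line:
S_c = C_c·H/(1+e₀)·log₁₀(σ'_f/σ'_0) = 0.21×5/(1+0.95)×log₁₀(109.61/61.119)
    = 0.53846 × 0.25367 = 0.1366 m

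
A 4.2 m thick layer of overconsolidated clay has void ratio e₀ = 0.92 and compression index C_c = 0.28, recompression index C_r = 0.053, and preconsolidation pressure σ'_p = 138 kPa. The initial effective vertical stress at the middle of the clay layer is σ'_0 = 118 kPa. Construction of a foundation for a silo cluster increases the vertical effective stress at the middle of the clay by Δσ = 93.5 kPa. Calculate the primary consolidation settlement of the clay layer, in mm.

S_c ≈ 121 mm

Final effective stress: σ'_f = 118 + 93.5 = 211.5 kPa.
σ'_f = 211.5 > σ'_p = 138 kPa, so the stress path crosses the preconsolidation pressure — recompression up to σ'_p, then virgin compression beyond:
S_c = H/(1+e₀)·[C_r·log₁₀(σ'_p/σ'_0) + C_c·log₁₀(σ'_f/σ'_p)]
    = 4.2/1.92 × [0.053×log₁₀(138/118) + 0.28×log₁₀(211.5/138)]
    = 2.1875 × [0.0036038 + 0.051921] = 0.1215 m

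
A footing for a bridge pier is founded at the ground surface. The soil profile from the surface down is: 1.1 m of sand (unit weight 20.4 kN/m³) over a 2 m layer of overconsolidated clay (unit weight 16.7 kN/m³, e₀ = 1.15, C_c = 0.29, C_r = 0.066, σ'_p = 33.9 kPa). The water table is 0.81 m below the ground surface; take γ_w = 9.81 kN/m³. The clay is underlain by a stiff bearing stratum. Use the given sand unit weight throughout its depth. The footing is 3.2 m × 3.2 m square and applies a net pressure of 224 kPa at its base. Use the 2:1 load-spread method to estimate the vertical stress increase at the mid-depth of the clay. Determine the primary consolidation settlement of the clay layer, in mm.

Mid-depth of clay below the ground surface: z = 1.1 + 2/2 = 2.1 m.
Total vertical stress at mid-clay: σ_v = 20.4×1.1 + 16.7×1 = 39.14 kPa.
Pore pressure: u = 9.81×(2.1 − 0.81) = 12.655 kPa.
Initial effective stress: σ'_0 = σ_v − u = 39.14 − 12.655 = 26.485 kPa.
Stress increase at mid-clay by the 2:1 spreading method:
Δσ = qBL/((B+z)(L+z)) = 224×3.2×3.2/((3.2+2.1)(3.2+2.1)) = 81.658 kPa
Final effective stress: σ'_f = 26.485 + 81.658 = 108.14 kPa.
σ'_f = 108.14 > σ'_p = 33.9 kPa, so the stress path crosses the preconsolidation pressure — recompression up to σ'_p, then virgin compression beyond:
S_c = H/(1+e₀)·[C_r·log₁₀(σ'_p/σ'_0) + C_c·log₁₀(σ'_f/σ'_p)]
    = 2/2.15 × [0.066×log₁₀(33.9/26.485) + 0.29×log₁₀(108.14/33.9)]
    = 0.93023 × [0.0070752 + 0.1461] = 0.1425 m

S_c ≈ 142 mm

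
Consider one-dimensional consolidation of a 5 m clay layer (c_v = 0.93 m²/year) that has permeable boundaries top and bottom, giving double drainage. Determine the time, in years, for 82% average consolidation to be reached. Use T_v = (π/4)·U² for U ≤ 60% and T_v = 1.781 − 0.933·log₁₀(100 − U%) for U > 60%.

Drainage path length: H_d = H/2 = 2.5 m (double drainage).
U > 60%: T_v = 1.781 − 0.933·log₁₀(100 − 82) = 0.60983.
t = T_v·H_d²/c_v = 0.60983×2.5²/0.93 = 4.098 years.

t ≈ 4.1 years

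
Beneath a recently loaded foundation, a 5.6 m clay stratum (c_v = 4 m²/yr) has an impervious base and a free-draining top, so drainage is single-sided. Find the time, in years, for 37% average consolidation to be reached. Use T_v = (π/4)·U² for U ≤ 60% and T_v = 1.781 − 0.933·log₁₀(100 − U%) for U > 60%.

t ≈ 0.843 years

Drainage path length: H_d = H = 5.6 m (single drainage).
U ≤ 60%: T_v = (π/4)·U² = (π/4)×0.37² = 0.10752.
t = T_v·H_d²/c_v = 0.10752×5.6²/4 = 0.843 years.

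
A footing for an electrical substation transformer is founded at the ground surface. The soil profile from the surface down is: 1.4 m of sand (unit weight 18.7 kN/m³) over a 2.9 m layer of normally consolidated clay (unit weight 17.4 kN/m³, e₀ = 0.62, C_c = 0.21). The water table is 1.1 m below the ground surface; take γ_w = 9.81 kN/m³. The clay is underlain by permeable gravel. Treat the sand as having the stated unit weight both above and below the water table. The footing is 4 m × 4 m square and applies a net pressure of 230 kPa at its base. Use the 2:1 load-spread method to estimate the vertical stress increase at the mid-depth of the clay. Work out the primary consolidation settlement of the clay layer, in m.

S_c ≈ 0.194 m

Mid-depth of clay below the ground surface: z = 1.4 + 2.9/2 = 2.85 m.
Total vertical stress at mid-clay: σ_v = 18.7×1.4 + 17.4×1.45 = 51.41 kPa.
Pore pressure: u = 9.81×(2.85 − 1.1) = 17.168 kPa.
Initial effective stress: σ'_0 = σ_v − u = 51.41 − 17.168 = 34.242 kPa.
Stress increase at mid-clay by the 2:1 spreading method:
Δσ = qBL/((B+z)(L+z)) = 230×4×4/((4+2.85)(4+2.85)) = 78.427 kPa
Final effective stress: σ'_f = σ'_0 + Δσ = 34.242 + 78.427 = 112.67 kPa.
Normally consolidated clay, so the full stress increment lies on the virgin compression line:
S_c = C_c·H/(1+e₀)·log₁₀(σ'_f/σ'_0) = 0.21×2.9/(1+0.62)×log₁₀(112.67/34.242)
    = 0.37593 × 0.51725 = 0.1944 m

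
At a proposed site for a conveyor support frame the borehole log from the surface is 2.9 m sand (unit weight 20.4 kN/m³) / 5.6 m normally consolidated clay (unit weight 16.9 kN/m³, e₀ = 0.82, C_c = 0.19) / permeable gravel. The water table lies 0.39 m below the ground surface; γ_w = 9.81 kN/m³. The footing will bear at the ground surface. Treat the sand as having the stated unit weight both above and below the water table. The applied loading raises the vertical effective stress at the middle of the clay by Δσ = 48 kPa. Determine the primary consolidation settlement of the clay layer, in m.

S_c ≈ 0.161 m

Mid-depth of clay below the ground surface: z = 2.9 + 5.6/2 = 5.7 m.
Total vertical stress at mid-clay: σ_v = 20.4×2.9 + 16.9×2.8 = 106.48 kPa.
Pore pressure: u = 9.81×(5.7 − 0.39) = 52.091 kPa.
Initial effective stress: σ'_0 = σ_v − u = 106.48 − 52.091 = 54.389 kPa.
Final effective stress: σ'_f = σ'_0 + Δσ = 54.389 + 48 = 102.39 kPa.
Normally consolidated clay, so the full stress increment lies on the virgin compression line:
S_c = C_c·H/(1+e₀)·log₁₀(σ'_f/σ'_0) = 0.19×5.6/(1+0.82)×log₁₀(102.39/54.389)
    = 0.58462 × 0.27475 = 0.1606 m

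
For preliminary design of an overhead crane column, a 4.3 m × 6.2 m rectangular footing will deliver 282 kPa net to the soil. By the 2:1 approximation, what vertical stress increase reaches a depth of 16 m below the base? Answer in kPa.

By the 2:1 method the load spreads at 1 horizontal : 2 vertical, so at depth z the loaded area has grown by z in each plan dimension:
Δσ = qBL/((B+z)(L+z)) = 282×4.3×6.2/((4.3+16)(6.2+16)) = 16.682 kPa

Δσ_z ≈ 16.7 kPa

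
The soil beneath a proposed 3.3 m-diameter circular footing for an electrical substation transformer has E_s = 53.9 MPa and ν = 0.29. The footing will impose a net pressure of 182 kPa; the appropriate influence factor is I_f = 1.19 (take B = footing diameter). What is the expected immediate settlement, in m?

S_e ≈ 0.0121 m

Immediate (elastic) settlement: S_e = q·B·(1−ν²)/E_s · I_f.
E_s = 53.9 MPa = 53900 kPa.
S_e = 182 × 3.3 × (1 − 0.29²) / 53900 × 1.19
    = 182 × 3.3 × 0.9159 / 53900 × 1.19
    = 0.01214 m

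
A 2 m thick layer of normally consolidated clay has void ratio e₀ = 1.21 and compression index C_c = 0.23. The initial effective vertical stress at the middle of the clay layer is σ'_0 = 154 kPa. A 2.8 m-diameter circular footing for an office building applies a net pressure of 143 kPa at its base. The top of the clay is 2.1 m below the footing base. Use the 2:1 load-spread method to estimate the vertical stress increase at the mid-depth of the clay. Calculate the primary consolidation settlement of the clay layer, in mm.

Mid-depth of clay below the footing base: z = 2.1 + 2/2 = 3.1 m.
Stress increase at mid-clay by the 2:1 spreading method:
Δσ ≈ qD²/(D+z)² = 143×2.8²/(2.8+3.1)² = 32.207 kPa
Final effective stress: σ'_f = σ'_0 + Δσ = 154 + 32.207 = 186.21 kPa.
Normally consolidated clay, so the full stress increment lies on the virgin compression line:
S_c = C_c·H/(1+e₀)·log₁₀(σ'_f/σ'_0) = 0.23×2/(1+1.21)×log₁₀(186.21/154)
    = 0.20814 × 0.082482 = 0.01717 m

S_c ≈ 17.2 mm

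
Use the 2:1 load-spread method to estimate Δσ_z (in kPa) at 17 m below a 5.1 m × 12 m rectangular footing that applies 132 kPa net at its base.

Δσ_z ≈ 12.6 kPa

By the 2:1 method the load spreads at 1 horizontal : 2 vertical, so at depth z the loaded area has grown by z in each plan dimension:
Δσ = qBL/((B+z)(L+z)) = 132×5.1×12/((5.1+17)(12+17)) = 12.605 kPa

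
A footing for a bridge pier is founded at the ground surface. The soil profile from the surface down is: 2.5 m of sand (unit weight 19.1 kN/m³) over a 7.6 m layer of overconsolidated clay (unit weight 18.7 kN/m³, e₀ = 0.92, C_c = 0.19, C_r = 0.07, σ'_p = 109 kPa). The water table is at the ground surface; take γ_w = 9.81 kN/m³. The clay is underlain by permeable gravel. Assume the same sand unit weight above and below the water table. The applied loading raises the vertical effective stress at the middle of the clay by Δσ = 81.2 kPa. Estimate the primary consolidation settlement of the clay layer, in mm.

S_c ≈ 156 mm

Mid-depth of clay below the ground surface: z = 2.5 + 7.6/2 = 6.3 m.
Total vertical stress at mid-clay: σ_v = 19.1×2.5 + 18.7×3.8 = 118.81 kPa.
Pore pressure: u = 9.81×(6.3 − 0) = 61.803 kPa.
Initial effective stress: σ'_0 = σ_v − u = 118.81 − 61.803 = 57.007 kPa.
Final effective stress: σ'_f = 57.007 + 81.2 = 138.21 kPa.
σ'_f = 138.21 > σ'_p = 109 kPa, so the stress path crosses the preconsolidation pressure — recompression up to σ'_p, then virgin compression beyond:
S_c = H/(1+e₀)·[C_r·log₁₀(σ'_p/σ'_0) + C_c·log₁₀(σ'_f/σ'_p)]
    = 7.6/1.92 × [0.07×log₁₀(109/57.007) + 0.19×log₁₀(138.21/109)]
    = 3.9583 × [0.019705 + 0.019591] = 0.1555 m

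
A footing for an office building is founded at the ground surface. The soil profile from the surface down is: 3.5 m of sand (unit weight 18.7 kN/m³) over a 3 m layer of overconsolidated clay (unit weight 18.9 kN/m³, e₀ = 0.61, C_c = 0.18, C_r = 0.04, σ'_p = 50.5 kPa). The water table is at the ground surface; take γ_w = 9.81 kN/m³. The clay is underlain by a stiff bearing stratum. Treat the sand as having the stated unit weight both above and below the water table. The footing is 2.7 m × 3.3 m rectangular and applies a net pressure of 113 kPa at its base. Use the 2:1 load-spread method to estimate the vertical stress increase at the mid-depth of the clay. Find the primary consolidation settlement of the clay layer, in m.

Mid-depth of clay below the ground surface: z = 3.5 + 3/2 = 5 m.
Total vertical stress at mid-clay: σ_v = 18.7×3.5 + 18.9×1.5 = 93.8 kPa.
Pore pressure: u = 9.81×(5 − 0) = 49.05 kPa.
Initial effective stress: σ'_0 = σ_v − u = 93.8 − 49.05 = 44.75 kPa.
Stress increase at mid-clay by the 2:1 spreading method:
Δσ = qBL/((B+z)(L+z)) = 113×2.7×3.3/((2.7+5)(3.3+5)) = 15.754 kPa
Final effective stress: σ'_f = 44.75 + 15.754 = 60.504 kPa.
σ'_f = 60.504 > σ'_p = 50.5 kPa, so the stress path crosses the preconsolidation pressure — recompression up to σ'_p, then virgin compression beyond:
S_c = H/(1+e₀)·[C_r·log₁₀(σ'_p/σ'_0) + C_c·log₁₀(σ'_f/σ'_p)]
    = 3/1.61 × [0.04×log₁₀(50.5/44.75) + 0.18×log₁₀(60.504/50.5)]
    = 1.8634 × [0.0020999 + 0.014129] = 0.03024 m

S_c ≈ 0.0302 m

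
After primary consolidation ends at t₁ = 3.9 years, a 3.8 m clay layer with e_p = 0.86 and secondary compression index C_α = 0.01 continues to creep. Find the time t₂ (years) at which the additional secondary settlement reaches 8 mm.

S_s = C_α·H/(1+e_p)·log₁₀(t₂/t₁) ⇒ log₁₀(t₂/t₁) = S_s·(1+e_p)/(C_α·H).
log₁₀(t₂/t₁) = 0.008 × (1+0.86) / (0.01×3.8) = 0.3916
t₂ = t₁ × 10^0.3916 = 3.9 × 2.464 = 9.608 years

t₂ ≈ 9.61 years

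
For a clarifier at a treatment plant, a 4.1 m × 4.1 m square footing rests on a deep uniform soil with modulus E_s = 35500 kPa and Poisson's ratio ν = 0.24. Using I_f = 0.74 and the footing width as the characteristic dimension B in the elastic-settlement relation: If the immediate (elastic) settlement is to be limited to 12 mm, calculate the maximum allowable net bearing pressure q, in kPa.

S_e = q·B·(1−ν²)/E_s · I_f  ⇒  q = S_e·E_s / (B·(1−ν²)·I_f).
q = 0.012 × 35500 / (4.1 × 0.9424 × 0.74) = 149 kPa

q ≈ 149 kPa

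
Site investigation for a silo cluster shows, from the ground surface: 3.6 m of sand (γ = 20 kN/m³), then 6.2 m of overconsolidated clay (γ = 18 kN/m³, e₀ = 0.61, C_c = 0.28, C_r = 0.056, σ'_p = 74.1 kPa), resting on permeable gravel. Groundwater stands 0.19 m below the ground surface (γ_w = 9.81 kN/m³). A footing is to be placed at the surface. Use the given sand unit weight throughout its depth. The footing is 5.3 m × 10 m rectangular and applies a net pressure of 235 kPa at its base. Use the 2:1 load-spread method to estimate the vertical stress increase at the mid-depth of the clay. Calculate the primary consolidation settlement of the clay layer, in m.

Mid-depth of clay below the ground surface: z = 3.6 + 6.2/2 = 6.7 m.
Total vertical stress at mid-clay: σ_v = 20×3.6 + 18×3.1 = 127.8 kPa.
Pore pressure: u = 9.81×(6.7 − 0.19) = 63.863 kPa.
Initial effective stress: σ'_0 = σ_v − u = 127.8 − 63.863 = 63.937 kPa.
Stress increase at mid-clay by the 2:1 spreading method:
Δσ = qBL/((B+z)(L+z)) = 235×5.3×10/((5.3+6.7)(10+6.7)) = 62.151 kPa
Final effective stress: σ'_f = 63.937 + 62.151 = 126.09 kPa.
σ'_f = 126.09 > σ'_p = 74.1 kPa, so the stress path crosses the preconsolidation pressure — recompression up to σ'_p, then virgin compression beyond:
S_c = H/(1+e₀)·[C_r·log₁₀(σ'_p/σ'_0) + C_c·log₁₀(σ'_f/σ'_p)]
    = 6.2/1.61 × [0.056×log₁₀(74.1/63.937) + 0.28×log₁₀(126.09/74.1)]
    = 3.8509 × [0.0035877 + 0.064641] = 0.2627 m

S_c ≈ 0.263 m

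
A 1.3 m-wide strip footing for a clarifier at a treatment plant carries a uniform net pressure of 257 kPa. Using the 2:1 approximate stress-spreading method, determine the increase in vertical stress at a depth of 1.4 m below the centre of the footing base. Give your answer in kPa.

Δσ_z ≈ 124 kPa

By the 2:1 method the load spreads at 1 horizontal : 2 vertical, so at depth z the loaded area has grown by z in each plan dimension:
Δσ = qB/(B+z) = 257×1.3/(1.3+1.4) = 123.74 kPa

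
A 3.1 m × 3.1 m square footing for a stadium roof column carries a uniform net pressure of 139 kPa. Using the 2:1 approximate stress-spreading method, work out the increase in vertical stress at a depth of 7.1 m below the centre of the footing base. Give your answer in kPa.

Δσ_z ≈ 12.8 kPa

By the 2:1 method the load spreads at 1 horizontal : 2 vertical, so at depth z the loaded area has grown by z in each plan dimension:
Δσ = qBL/((B+z)(L+z)) = 139×3.1×3.1/((3.1+7.1)(3.1+7.1)) = 12.839 kPa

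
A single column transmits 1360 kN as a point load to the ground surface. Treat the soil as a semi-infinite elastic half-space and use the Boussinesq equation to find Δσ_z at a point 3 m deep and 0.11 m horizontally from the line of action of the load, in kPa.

Boussinesq vertical stress below a point load on an elastic half-space:
Δσ_z = 3P/(2πz²) · [1 + (r/z)²]^(−5/2)
r/z = 0.11/3 = 0.036667; [1+(r/z)²]^(−5/2) = 0.99665.
Δσ_z = 3×1360/(2π×3²) × 0.99665 = 72.15 × 0.99665 = 71.91 kPa

Δσ_z ≈ 71.9 kPa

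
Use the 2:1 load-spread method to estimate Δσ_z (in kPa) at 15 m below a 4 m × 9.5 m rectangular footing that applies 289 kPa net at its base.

By the 2:1 method the load spreads at 1 horizontal : 2 vertical, so at depth z the loaded area has grown by z in each plan dimension:
Δσ = qBL/((B+z)(L+z)) = 289×4×9.5/((4+15)(9.5+15)) = 23.592 kPa

Δσ_z ≈ 23.6 kPa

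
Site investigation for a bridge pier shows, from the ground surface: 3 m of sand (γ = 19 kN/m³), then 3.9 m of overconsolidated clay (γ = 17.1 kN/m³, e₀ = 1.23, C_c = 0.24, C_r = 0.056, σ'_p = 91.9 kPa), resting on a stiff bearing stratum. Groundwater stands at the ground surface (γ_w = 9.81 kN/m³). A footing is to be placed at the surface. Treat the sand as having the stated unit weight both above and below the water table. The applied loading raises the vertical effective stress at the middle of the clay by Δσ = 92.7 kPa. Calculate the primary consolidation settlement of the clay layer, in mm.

S_c ≈ 103 mm

Mid-depth of clay below the ground surface: z = 3 + 3.9/2 = 4.95 m.
Total vertical stress at mid-clay: σ_v = 19×3 + 17.1×1.95 = 90.345 kPa.
Pore pressure: u = 9.81×(4.95 − 0) = 48.56 kPa.
Initial effective stress: σ'_0 = σ_v − u = 90.345 − 48.56 = 41.785 kPa.
Final effective stress: σ'_f = 41.785 + 92.7 = 134.49 kPa.
σ'_f = 134.49 > σ'_p = 91.9 kPa, so the stress path crosses the preconsolidation pressure — recompression up to σ'_p, then virgin compression beyond:
S_c = H/(1+e₀)·[C_r·log₁₀(σ'_p/σ'_0) + C_c·log₁₀(σ'_f/σ'_p)]
    = 3.9/2.23 × [0.056×log₁₀(91.9/41.785) + 0.24×log₁₀(134.49/91.9)]
    = 1.7489 × [0.019169 + 0.03969] = 0.1029 m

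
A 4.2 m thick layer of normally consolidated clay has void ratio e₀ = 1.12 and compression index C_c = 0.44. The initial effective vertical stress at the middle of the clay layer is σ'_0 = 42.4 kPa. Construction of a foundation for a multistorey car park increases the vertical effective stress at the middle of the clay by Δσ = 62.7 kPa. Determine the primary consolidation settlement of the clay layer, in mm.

S_c ≈ 344 mm

Final effective stress: σ'_f = σ'_0 + Δσ = 42.4 + 62.7 = 105.1 kPa.
Normally consolidated clay, so the full stress increment lies on the virgin compression line:
S_c = C_c·H/(1+e₀)·log₁₀(σ'_f/σ'_0) = 0.44×4.2/(1+1.12)×log₁₀(105.1/42.4)
    = 0.8717 × 0.39424 = 0.3437 m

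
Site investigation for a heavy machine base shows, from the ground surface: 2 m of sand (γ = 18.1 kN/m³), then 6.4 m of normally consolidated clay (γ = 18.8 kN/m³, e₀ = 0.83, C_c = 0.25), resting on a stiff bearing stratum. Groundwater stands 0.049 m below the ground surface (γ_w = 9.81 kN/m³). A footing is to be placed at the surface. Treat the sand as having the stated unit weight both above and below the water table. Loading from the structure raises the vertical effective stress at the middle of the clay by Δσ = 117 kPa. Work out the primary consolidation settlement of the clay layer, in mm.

S_c ≈ 481 mm

Mid-depth of clay below the ground surface: z = 2 + 6.4/2 = 5.2 m.
Total vertical stress at mid-clay: σ_v = 18.1×2 + 18.8×3.2 = 96.36 kPa.
Pore pressure: u = 9.81×(5.2 − 0.049) = 50.531 kPa.
Initial effective stress: σ'_0 = σ_v − u = 96.36 − 50.531 = 45.829 kPa.
Final effective stress: σ'_f = σ'_0 + Δσ = 45.829 + 117 = 162.83 kPa.
Normally consolidated clay, so the full stress increment lies on the virgin compression line:
S_c = C_c·H/(1+e₀)·log₁₀(σ'_f/σ'_0) = 0.25×6.4/(1+0.83)×log₁₀(162.83/45.829)
    = 0.87432 × 0.55059 = 0.4814 m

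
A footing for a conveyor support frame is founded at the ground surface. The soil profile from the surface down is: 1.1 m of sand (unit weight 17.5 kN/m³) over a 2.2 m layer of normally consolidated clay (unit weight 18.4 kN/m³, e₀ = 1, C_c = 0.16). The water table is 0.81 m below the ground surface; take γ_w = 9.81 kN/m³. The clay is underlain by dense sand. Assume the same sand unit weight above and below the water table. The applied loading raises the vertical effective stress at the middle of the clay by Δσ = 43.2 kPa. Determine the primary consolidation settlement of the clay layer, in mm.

S_c ≈ 75.1 mm

Mid-depth of clay below the ground surface: z = 1.1 + 2.2/2 = 2.2 m.
Total vertical stress at mid-clay: σ_v = 17.5×1.1 + 18.4×1.1 = 39.49 kPa.
Pore pressure: u = 9.81×(2.2 − 0.81) = 13.636 kPa.
Initial effective stress: σ'_0 = σ_v − u = 39.49 − 13.636 = 25.854 kPa.
Final effective stress: σ'_f = σ'_0 + Δσ = 25.854 + 43.2 = 69.054 kPa.
Normally consolidated clay, so the full stress increment lies on the virgin compression line:
S_c = C_c·H/(1+e₀)·log₁₀(σ'_f/σ'_0) = 0.16×2.2/(1+1)×log₁₀(69.054/25.854)
    = 0.176 × 0.42666 = 0.07509 m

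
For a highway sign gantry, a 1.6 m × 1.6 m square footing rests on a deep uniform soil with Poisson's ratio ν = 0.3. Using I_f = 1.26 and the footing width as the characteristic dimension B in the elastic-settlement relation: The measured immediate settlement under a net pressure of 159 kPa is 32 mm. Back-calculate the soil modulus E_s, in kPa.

E_s ≈ 9120 kPa

S_e = q·B·(1−ν²)/E_s · I_f  ⇒  E_s = q·B·(1−ν²)·I_f / S_e.
E_s = 159 × 1.6 × 0.91 × 1.26 / 0.032 = 9115 kPa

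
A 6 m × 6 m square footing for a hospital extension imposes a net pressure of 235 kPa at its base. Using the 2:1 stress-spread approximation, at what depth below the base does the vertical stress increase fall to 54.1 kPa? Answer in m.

2:1 spreading — at depth z the loaded area has grown by z in each plan dimension:
qB²/(B+z)² = Δσ_z ⇒ z = B(√(q/Δσ_z) − 1) = 6×(√(235/54.1) − 1) = 6.505 m

z ≈ 6.51 m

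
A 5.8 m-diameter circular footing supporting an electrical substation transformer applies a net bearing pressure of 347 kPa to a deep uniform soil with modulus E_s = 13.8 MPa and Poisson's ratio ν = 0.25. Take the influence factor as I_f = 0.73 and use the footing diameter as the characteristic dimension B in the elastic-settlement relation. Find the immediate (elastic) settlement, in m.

S_e ≈ 0.0998 m

Immediate (elastic) settlement: S_e = q·B·(1−ν²)/E_s · I_f.
E_s = 13.8 MPa = 13800 kPa.
S_e = 347 × 5.8 × (1 − 0.25²) / 13800 × 0.73
    = 347 × 5.8 × 0.9375 / 13800 × 0.73
    = 0.09981 m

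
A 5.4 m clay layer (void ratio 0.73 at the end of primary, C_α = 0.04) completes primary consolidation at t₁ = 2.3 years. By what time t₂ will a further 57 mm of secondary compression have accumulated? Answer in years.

S_s = C_α·H/(1+e_p)·log₁₀(t₂/t₁) ⇒ log₁₀(t₂/t₁) = S_s·(1+e_p)/(C_α·H).
log₁₀(t₂/t₁) = 0.057 × (1+0.73) / (0.04×5.4) = 0.4565
t₂ = t₁ × 10^0.4565 = 2.3 × 2.861 = 6.58 years

t₂ ≈ 6.58 years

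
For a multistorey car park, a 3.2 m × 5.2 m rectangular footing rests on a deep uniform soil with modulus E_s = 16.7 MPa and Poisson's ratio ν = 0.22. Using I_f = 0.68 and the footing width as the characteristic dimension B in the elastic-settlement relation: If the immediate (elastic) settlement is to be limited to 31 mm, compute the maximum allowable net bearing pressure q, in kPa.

E_s = 16.7 MPa = 16700 kPa.
S_e = q·B·(1−ν²)/E_s · I_f  ⇒  q = S_e·E_s / (B·(1−ν²)·I_f).
q = 0.031 × 16700 / (3.2 × 0.9516 × 0.68) = 250 kPa

q ≈ 250 kPa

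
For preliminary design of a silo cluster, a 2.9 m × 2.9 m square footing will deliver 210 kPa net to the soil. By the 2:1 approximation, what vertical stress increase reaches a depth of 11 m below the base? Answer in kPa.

By the 2:1 method the load spreads at 1 horizontal : 2 vertical, so at depth z the loaded area has grown by z in each plan dimension:
Δσ = qBL/((B+z)(L+z)) = 210×2.9×2.9/((2.9+11)(2.9+11)) = 9.1408 kPa

Δσ_z ≈ 9.14 kPa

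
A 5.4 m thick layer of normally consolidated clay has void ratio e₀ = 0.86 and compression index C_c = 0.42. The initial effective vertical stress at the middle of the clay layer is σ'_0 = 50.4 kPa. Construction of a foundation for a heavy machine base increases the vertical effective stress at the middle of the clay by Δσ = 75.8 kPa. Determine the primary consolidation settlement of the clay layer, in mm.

S_c ≈ 486 mm

Final effective stress: σ'_f = σ'_0 + Δσ = 50.4 + 75.8 = 126.2 kPa.
Normally consolidated clay, so the full stress increment lies on the virgin compression line:
S_c = C_c·H/(1+e₀)·log₁₀(σ'_f/σ'_0) = 0.42×5.4/(1+0.86)×log₁₀(126.2/50.4)
    = 1.2194 × 0.39863 = 0.4861 m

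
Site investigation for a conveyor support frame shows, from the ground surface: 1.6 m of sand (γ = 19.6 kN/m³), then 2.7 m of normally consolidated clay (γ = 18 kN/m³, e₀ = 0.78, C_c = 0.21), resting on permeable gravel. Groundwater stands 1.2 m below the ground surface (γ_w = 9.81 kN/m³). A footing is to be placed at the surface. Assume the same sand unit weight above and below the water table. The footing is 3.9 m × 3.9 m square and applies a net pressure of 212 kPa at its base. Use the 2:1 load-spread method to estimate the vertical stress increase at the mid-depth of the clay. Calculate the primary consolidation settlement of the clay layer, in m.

S_c ≈ 0.142 m

Mid-depth of clay below the ground surface: z = 1.6 + 2.7/2 = 2.95 m.
Total vertical stress at mid-clay: σ_v = 19.6×1.6 + 18×1.35 = 55.66 kPa.
Pore pressure: u = 9.81×(2.95 − 1.2) = 17.168 kPa.
Initial effective stress: σ'_0 = σ_v − u = 55.66 − 17.168 = 38.492 kPa.
Stress increase at mid-clay by the 2:1 spreading method:
Δσ = qBL/((B+z)(L+z)) = 212×3.9×3.9/((3.9+2.95)(3.9+2.95)) = 68.72 kPa
Final effective stress: σ'_f = σ'_0 + Δσ = 38.492 + 68.72 = 107.21 kPa.
Normally consolidated clay, so the full stress increment lies on the virgin compression line:
S_c = C_c·H/(1+e₀)·log₁₀(σ'_f/σ'_0) = 0.21×2.7/(1+0.78)×log₁₀(107.21/38.492)
    = 0.31854 × 0.44486 = 0.1417 m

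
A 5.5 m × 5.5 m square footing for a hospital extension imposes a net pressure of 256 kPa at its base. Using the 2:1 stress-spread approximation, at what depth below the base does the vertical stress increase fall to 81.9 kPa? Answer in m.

z ≈ 4.22 m

2:1 spreading — at depth z the loaded area has grown by z in each plan dimension:
qB²/(B+z)² = Δσ_z ⇒ z = B(√(q/Δσ_z) − 1) = 5.5×(√(256/81.9) − 1) = 4.224 m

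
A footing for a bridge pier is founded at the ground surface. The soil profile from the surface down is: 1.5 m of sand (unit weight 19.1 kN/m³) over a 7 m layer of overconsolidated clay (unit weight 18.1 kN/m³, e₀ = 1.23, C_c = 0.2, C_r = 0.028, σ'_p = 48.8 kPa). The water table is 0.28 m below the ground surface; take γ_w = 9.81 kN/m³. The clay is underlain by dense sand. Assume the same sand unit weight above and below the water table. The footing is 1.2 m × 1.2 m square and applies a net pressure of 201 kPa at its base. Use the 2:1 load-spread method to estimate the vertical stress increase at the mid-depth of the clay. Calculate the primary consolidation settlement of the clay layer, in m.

S_c ≈ 0.0262 m

Mid-depth of clay below the ground surface: z = 1.5 + 7/2 = 5 m.
Total vertical stress at mid-clay: σ_v = 19.1×1.5 + 18.1×3.5 = 92 kPa.
Pore pressure: u = 9.81×(5 − 0.28) = 46.303 kPa.
Initial effective stress: σ'_0 = σ_v − u = 92 − 46.303 = 45.697 kPa.
Stress increase at mid-clay by the 2:1 spreading method:
Δσ = qBL/((B+z)(L+z)) = 201×1.2×1.2/((1.2+5)(1.2+5)) = 7.5297 kPa
Final effective stress: σ'_f = 45.697 + 7.5297 = 53.227 kPa.
σ'_f = 53.227 > σ'_p = 48.8 kPa, so the stress path crosses the preconsolidation pressure — recompression up to σ'_p, then virgin compression beyond:
S_c = H/(1+e₀)·[C_r·log₁₀(σ'_p/σ'_0) + C_c·log₁₀(σ'_f/σ'_p)]
    = 7/2.23 × [0.028×log₁₀(48.8/45.697) + 0.2×log₁₀(53.227/48.8)]
    = 3.139 × [0.0007989 + 0.0075424] = 0.02618 m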